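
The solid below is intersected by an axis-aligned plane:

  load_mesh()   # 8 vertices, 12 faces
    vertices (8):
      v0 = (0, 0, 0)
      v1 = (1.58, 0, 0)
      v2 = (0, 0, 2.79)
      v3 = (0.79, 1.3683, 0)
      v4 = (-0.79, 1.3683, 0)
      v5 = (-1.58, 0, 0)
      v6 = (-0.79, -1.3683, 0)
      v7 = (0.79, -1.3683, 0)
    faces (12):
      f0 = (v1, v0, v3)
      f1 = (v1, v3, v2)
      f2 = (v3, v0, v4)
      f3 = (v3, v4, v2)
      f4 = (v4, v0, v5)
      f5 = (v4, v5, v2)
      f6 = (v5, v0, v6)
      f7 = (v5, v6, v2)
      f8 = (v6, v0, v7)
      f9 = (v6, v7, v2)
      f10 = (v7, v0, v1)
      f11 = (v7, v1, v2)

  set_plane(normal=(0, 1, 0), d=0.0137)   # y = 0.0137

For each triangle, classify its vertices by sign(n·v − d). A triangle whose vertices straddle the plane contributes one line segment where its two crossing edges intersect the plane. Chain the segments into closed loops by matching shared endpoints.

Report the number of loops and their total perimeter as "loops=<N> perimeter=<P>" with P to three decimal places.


loops=1 perimeter=9.508

Straddling triangles (6 of 12):
  (v1,v0,v3) [--+] → (0.00790982, 0.0137, 0)–(1.57209, 0.0137, 0)  len=1.5642
  (v1,v3,v2) [-+-] → (1.57209, 0.0137, 0)–(0.00790982, 0.0137, 2.76207)  len=3.1742
  (v3,v0,v4) [+-+] → (0.00790982, 0.0137, 0)–(-0.00790982, 0.0137, 0)  len=0.0158
  (v3,v4,v2) [++-] → (-0.00790982, 0.0137, 2.76207)–(0.00790982, 0.0137, 2.76207)  len=0.0158
  (v4,v0,v5) [+--] → (-0.00790982, 0.0137, 0)–(-1.57209, 0.0137, 0)  len=1.5642
  (v4,v5,v2) [+--] → (-1.57209, 0.0137, 0)–(-0.00790982, 0.0137, 2.76207)  len=3.1742

Chained into 1 loop(s):
  loop 1: 6 segments, perimeter = 9.5084
Total perimeter = 9.508


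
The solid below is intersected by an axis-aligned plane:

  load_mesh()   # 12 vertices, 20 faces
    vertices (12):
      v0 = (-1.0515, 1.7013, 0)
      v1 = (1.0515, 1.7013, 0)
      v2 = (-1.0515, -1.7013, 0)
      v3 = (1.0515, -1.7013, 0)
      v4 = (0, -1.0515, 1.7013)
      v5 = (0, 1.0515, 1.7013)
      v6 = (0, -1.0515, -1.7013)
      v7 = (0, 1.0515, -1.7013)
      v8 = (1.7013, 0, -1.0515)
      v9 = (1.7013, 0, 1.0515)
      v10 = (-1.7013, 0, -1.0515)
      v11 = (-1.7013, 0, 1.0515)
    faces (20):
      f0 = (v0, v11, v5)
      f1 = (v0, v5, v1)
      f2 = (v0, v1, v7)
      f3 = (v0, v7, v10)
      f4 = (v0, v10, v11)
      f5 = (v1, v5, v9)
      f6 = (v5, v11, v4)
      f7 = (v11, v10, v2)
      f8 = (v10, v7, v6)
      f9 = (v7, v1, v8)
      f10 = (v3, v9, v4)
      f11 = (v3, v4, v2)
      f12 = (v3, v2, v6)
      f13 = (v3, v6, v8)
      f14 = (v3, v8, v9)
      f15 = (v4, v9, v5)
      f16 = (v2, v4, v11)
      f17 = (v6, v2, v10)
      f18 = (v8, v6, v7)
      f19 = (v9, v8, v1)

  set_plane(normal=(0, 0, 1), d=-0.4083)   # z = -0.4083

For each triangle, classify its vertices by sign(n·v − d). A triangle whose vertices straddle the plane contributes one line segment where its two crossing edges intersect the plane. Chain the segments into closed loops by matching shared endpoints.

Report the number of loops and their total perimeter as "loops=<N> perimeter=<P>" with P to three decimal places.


Straddling triangles (10 of 20):
  (v0,v1,v7) [++-] → (0.799147, 1.54535, -0.4083)–(-0.799147, 1.54535, -0.4083)  len=1.5983
  (v0,v7,v10) [+--] → (-0.799147, 1.54535, -0.4083)–(-1.30382, 1.04068, -0.4083)  len=0.7137
  (v0,v10,v11) [+-+] → (-1.30382, 1.04068, -0.4083)–(-1.7013, 0, -0.4083)  len=1.1140
  (v11,v10,v2) [+-+] → (-1.7013, 0, -0.4083)–(-1.30382, -1.04068, -0.4083)  len=1.1140
  (v7,v1,v8) [-+-] → (0.799147, 1.54535, -0.4083)–(1.30382, 1.04068, -0.4083)  len=0.7137
  (v3,v2,v6) [++-] → (-0.799147, -1.54535, -0.4083)–(0.799147, -1.54535, -0.4083)  len=1.5983
  (v3,v6,v8) [+--] → (0.799147, -1.54535, -0.4083)–(1.30382, -1.04068, -0.4083)  len=0.7137
  (v3,v8,v9) [+-+] → (1.30382, -1.04068, -0.4083)–(1.7013, 0, -0.4083)  len=1.1140
  (v6,v2,v10) [-+-] → (-0.799147, -1.54535, -0.4083)–(-1.30382, -1.04068, -0.4083)  len=0.7137
  (v9,v8,v1) [+-+] → (1.7013, 0, -0.4083)–(1.30382, 1.04068, -0.4083)  len=1.1140

Chained into 1 loop(s):
  loop 1: 10 segments, perimeter = 10.5075
Total perimeter = 10.507

loops=1 perimeter=10.507


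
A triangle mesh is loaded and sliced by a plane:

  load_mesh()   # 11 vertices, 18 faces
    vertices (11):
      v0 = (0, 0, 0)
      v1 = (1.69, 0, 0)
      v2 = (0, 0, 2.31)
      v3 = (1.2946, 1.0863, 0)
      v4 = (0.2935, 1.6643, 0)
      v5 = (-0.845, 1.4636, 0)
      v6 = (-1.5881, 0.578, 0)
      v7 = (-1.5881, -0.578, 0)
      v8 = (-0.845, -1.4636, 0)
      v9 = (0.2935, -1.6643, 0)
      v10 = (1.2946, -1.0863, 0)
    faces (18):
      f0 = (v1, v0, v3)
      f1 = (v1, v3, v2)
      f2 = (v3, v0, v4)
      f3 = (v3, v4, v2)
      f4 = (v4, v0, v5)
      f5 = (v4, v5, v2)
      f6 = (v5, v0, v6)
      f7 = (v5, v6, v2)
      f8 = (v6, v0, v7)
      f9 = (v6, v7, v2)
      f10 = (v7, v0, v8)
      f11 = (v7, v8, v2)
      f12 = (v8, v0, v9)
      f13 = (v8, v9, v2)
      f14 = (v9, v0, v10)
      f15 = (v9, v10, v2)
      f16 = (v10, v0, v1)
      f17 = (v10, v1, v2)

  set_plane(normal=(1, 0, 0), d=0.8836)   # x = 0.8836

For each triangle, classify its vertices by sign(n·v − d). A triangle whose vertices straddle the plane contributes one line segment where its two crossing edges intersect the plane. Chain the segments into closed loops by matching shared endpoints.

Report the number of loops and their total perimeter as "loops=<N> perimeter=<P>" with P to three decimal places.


Straddling triangles (8 of 18):
  (v1,v0,v3) [+-+] → (0.8836, 0, 0)–(0.8836, 0.74143, 0)  len=0.7414
  (v1,v3,v2) [++-] → (0.8836, 0.74143, 0.733362)–(0.8836, 0, 1.10224)  len=0.8281
  (v3,v0,v4) [+--] → (0.8836, 0.74143, 0)–(0.8836, 1.3236, 0)  len=0.5822
  (v3,v4,v2) [+--] → (0.8836, 1.3236, 0)–(0.8836, 0.74143, 0.733362)  len=0.9363
  (v9,v0,v10) [--+] → (0.8836, -0.74143, 0)–(0.8836, -1.3236, 0)  len=0.5822
  (v9,v10,v2) [-+-] → (0.8836, -1.3236, 0)–(0.8836, -0.74143, 0.733362)  len=0.9363
  (v10,v0,v1) [+-+] → (0.8836, -0.74143, 0)–(0.8836, 0, 0)  len=0.7414
  (v10,v1,v2) [++-] → (0.8836, 0, 1.10224)–(0.8836, -0.74143, 0.733362)  len=0.8281

Chained into 1 loop(s):
  loop 1: 8 segments, perimeter = 6.1761
Total perimeter = 6.176

loops=1 perimeter=6.176


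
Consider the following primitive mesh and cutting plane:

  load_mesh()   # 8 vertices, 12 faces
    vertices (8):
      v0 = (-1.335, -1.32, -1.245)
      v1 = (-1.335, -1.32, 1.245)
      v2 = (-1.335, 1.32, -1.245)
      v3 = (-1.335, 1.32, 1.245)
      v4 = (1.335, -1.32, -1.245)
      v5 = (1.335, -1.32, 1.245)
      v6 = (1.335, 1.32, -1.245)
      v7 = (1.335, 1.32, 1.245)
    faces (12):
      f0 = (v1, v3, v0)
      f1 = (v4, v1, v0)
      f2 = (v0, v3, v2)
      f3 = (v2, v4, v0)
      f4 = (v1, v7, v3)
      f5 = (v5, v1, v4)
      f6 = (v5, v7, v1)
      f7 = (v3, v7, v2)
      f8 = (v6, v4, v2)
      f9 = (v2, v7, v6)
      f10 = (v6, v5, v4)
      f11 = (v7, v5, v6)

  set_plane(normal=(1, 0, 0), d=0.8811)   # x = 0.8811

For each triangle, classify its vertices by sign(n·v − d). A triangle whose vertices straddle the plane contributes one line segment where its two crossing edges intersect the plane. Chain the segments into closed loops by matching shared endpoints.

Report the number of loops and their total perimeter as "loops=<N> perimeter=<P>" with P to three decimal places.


loops=1 perimeter=10.260

Straddling triangles (8 of 12):
  (v4,v1,v0) [+--] → (0.8811, -1.32, -0.8217)–(0.8811, -1.32, -1.245)  len=0.4233
  (v2,v4,v0) [-+-] → (0.8811, -0.8712, -1.245)–(0.8811, -1.32, -1.245)  len=0.4488
  (v1,v7,v3) [-+-] → (0.8811, 0.8712, 1.245)–(0.8811, 1.32, 1.245)  len=0.4488
  (v5,v1,v4) [+-+] → (0.8811, -1.32, 1.245)–(0.8811, -1.32, -0.8217)  len=2.0667
  (v5,v7,v1) [++-] → (0.8811, 0.8712, 1.245)–(0.8811, -1.32, 1.245)  len=2.1912
  (v3,v7,v2) [-+-] → (0.8811, 1.32, 1.245)–(0.8811, 1.32, 0.8217)  len=0.4233
  (v6,v4,v2) [++-] → (0.8811, -0.8712, -1.245)–(0.8811, 1.32, -1.245)  len=2.1912
  (v2,v7,v6) [-++] → (0.8811, 1.32, 0.8217)–(0.8811, 1.32, -1.245)  len=2.0667

Chained into 1 loop(s):
  loop 1: 8 segments, perimeter = 10.2600
Total perimeter = 10.260


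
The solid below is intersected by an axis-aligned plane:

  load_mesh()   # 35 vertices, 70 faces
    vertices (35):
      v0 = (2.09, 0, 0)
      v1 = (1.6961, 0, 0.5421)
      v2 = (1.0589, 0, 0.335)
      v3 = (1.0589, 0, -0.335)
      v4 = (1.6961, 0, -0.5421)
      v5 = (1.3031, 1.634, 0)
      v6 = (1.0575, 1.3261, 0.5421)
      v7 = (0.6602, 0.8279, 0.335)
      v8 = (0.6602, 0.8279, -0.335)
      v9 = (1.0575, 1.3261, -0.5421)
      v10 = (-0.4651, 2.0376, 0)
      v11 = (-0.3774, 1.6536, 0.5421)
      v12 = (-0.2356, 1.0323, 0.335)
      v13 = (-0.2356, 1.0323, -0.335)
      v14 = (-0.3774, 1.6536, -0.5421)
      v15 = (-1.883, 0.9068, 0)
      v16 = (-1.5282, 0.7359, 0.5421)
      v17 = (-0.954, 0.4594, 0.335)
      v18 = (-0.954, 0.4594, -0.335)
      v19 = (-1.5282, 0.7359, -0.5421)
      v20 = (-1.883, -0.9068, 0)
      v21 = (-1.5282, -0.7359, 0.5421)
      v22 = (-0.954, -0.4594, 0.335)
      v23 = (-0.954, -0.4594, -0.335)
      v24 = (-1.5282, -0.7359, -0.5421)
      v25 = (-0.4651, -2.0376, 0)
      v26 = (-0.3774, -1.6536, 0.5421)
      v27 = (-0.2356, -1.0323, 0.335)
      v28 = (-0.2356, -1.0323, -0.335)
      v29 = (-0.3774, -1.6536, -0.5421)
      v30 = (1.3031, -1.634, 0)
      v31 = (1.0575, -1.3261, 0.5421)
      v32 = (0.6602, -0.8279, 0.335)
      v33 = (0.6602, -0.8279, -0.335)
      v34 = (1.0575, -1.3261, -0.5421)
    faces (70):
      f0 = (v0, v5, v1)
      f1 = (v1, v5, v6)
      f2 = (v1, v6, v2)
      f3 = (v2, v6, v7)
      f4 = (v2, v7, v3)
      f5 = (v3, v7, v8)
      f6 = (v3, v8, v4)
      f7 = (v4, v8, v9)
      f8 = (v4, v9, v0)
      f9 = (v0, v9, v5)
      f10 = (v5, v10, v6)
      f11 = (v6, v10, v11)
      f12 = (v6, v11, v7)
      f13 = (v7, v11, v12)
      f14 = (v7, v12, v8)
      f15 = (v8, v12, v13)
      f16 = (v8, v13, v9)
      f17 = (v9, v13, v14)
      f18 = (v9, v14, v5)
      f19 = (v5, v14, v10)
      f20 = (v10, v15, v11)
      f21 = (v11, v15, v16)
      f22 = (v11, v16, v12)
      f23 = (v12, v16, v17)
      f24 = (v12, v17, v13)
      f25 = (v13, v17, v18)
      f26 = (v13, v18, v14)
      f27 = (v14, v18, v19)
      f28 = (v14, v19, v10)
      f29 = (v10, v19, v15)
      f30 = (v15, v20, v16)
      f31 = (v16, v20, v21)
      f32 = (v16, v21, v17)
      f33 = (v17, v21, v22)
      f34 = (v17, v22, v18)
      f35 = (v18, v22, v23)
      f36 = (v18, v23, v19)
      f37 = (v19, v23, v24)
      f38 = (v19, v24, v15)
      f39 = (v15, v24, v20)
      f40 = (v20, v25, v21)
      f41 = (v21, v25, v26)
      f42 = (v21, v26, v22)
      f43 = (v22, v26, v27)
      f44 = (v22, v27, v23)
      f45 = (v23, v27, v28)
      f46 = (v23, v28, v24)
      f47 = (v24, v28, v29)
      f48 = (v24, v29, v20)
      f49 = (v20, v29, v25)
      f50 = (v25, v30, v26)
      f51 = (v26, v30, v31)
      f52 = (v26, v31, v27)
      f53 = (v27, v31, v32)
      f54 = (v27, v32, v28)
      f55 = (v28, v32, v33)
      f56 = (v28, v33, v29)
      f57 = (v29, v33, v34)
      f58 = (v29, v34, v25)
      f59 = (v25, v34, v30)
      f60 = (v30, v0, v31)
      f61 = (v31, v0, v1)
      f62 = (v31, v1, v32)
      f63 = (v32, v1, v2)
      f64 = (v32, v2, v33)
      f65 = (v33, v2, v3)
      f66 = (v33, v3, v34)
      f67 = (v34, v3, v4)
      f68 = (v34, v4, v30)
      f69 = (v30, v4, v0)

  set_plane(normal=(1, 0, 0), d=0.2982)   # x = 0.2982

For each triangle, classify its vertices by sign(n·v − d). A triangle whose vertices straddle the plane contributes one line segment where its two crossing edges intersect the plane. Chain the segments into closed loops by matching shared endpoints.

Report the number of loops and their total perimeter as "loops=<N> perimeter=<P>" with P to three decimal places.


Straddling triangles (20 of 70):
  (v5,v10,v6) [+-+] → (0.2982, 1.86337, 0)–(0.2982, 1.68092, 0.271762)  len=0.3273
  (v6,v10,v11) [+--] → (0.2982, 1.68092, 0.271762)–(0.2982, 1.4994, 0.5421)  len=0.3256
  (v6,v11,v7) [+-+] → (0.2982, 1.4994, 0.5421)–(0.2982, 1.11597, 0.407253)  len=0.4065
  (v7,v11,v12) [+--] → (0.2982, 1.11597, 0.407253)–(0.2982, 0.9105, 0.335)  len=0.2178
  (v7,v12,v8) [+-+] → (0.2982, 0.9105, 0.335)–(0.2982, 0.9105, -0.0642476)  len=0.3992
  (v8,v12,v13) [+--] → (0.2982, 0.9105, -0.0642476)–(0.2982, 0.9105, -0.335)  len=0.2708
  (v8,v13,v9) [+-+] → (0.2982, 0.9105, -0.335)–(0.2982, 1.15358, -0.420492)  len=0.2577
  (v9,v13,v14) [+--] → (0.2982, 1.15358, -0.420492)–(0.2982, 1.4994, -0.5421)  len=0.3666
  (v9,v14,v5) [+-+] → (0.2982, 1.4994, -0.5421)–(0.2982, 1.64572, -0.324163)  len=0.2625
  (v5,v14,v10) [+--] → (0.2982, 1.64572, -0.324163)–(0.2982, 1.86337, 0)  len=0.3905
  (v25,v30,v26) [-+-] → (0.2982, -1.86337, 0)–(0.2982, -1.64572, 0.324163)  len=0.3905
  (v26,v30,v31) [-++] → (0.2982, -1.64572, 0.324163)–(0.2982, -1.4994, 0.5421)  len=0.2625
  (v26,v31,v27) [-+-] → (0.2982, -1.4994, 0.5421)–(0.2982, -1.15358, 0.420492)  len=0.3666
  (v27,v31,v32) [-++] → (0.2982, -1.15358, 0.420492)–(0.2982, -0.9105, 0.335)  len=0.2577
  (v27,v32,v28) [-+-] → (0.2982, -0.9105, 0.335)–(0.2982, -0.9105, 0.0642476)  len=0.2708
  (v28,v32,v33) [-++] → (0.2982, -0.9105, 0.0642476)–(0.2982, -0.9105, -0.335)  len=0.3992
  (v28,v33,v29) [-+-] → (0.2982, -0.9105, -0.335)–(0.2982, -1.11597, -0.407253)  len=0.2178
  (v29,v33,v34) [-++] → (0.2982, -1.11597, -0.407253)–(0.2982, -1.4994, -0.5421)  len=0.4065
  (v29,v34,v25) [-+-] → (0.2982, -1.4994, -0.5421)–(0.2982, -1.68092, -0.271762)  len=0.3256
  (v25,v34,v30) [-++] → (0.2982, -1.68092, -0.271762)–(0.2982, -1.86337, 0)  len=0.3273

Chained into 2 loop(s):
  loop 1: 10 segments, perimeter = 3.2244
  loop 2: 10 segments, perimeter = 3.2244
Total perimeter = 6.449

loops=2 perimeter=6.449


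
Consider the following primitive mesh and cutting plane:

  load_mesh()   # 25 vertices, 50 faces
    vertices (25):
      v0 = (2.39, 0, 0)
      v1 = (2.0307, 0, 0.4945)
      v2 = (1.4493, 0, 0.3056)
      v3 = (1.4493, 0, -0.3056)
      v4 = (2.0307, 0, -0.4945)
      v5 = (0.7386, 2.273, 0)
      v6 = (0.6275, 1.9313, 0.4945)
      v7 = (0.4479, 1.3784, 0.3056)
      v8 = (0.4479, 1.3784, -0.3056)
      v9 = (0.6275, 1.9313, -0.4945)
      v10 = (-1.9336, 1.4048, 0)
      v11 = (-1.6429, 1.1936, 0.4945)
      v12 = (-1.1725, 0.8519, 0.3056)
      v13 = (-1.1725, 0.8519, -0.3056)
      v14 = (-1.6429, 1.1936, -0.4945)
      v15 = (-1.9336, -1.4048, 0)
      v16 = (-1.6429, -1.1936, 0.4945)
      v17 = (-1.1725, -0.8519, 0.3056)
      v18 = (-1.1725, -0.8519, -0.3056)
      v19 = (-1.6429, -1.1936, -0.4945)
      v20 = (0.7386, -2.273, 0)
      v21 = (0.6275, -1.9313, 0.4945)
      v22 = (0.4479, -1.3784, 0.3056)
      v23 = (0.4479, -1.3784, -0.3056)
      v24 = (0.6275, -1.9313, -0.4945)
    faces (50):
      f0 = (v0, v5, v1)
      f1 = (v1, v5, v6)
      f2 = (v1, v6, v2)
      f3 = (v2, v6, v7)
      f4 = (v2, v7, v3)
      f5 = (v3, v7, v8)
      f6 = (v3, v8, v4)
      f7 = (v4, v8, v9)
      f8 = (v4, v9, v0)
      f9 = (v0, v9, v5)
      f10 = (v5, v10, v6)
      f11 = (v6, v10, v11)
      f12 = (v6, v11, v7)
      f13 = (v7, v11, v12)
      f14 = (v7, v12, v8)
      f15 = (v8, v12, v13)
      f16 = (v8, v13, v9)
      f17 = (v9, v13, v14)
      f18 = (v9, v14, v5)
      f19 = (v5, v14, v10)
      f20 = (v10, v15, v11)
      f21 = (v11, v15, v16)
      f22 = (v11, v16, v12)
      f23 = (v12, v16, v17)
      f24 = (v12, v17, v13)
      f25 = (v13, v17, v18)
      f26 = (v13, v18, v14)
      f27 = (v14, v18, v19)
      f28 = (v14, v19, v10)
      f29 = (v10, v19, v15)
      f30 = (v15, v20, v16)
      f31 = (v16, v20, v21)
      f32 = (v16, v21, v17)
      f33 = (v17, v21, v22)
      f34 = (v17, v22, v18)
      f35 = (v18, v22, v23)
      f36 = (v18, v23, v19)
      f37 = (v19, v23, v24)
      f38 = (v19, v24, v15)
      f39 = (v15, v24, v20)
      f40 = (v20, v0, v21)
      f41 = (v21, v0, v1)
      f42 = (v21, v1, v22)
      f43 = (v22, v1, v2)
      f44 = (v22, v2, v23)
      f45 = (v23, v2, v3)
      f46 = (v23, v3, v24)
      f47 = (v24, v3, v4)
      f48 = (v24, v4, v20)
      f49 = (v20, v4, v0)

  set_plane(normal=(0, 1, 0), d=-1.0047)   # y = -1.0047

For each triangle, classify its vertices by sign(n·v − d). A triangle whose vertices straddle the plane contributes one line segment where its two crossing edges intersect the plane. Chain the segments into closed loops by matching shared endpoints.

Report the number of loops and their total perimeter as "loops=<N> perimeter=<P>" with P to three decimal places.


loops=2 perimeter=6.747

Straddling triangles (22 of 50):
  (v10,v15,v11) [+-+] → (-1.9336, -1.0047, 0)–(-1.88884, -1.0047, 0.0761428)  len=0.0883
  (v11,v15,v16) [+--] → (-1.88884, -1.0047, 0.0761428)–(-1.6429, -1.0047, 0.4945)  len=0.4853
  (v11,v16,v12) [+-+] → (-1.6429, -1.0047, 0.4945)–(-1.59946, -1.0047, 0.477055)  len=0.0468
  (v12,v16,v17) [+-+] → (-1.59946, -1.0047, 0.477055)–(-1.38285, -1.0047, 0.390072)  len=0.2334
  (v14,v18,v19) [++-] → (-1.38285, -1.0047, -0.390072)–(-1.6429, -1.0047, -0.4945)  len=0.2802
  (v14,v19,v10) [+-+] → (-1.6429, -1.0047, -0.4945)–(-1.66403, -1.0047, -0.458551)  len=0.0417
  (v10,v19,v15) [+--] → (-1.66403, -1.0047, -0.458551)–(-1.9336, -1.0047, 0)  len=0.5319
  (v16,v21,v17) [--+] → (-0.917692, -1.0047, 0.332341)–(-1.38285, -1.0047, 0.390072)  len=0.4687
  (v17,v21,v22) [+--] → (-0.917692, -1.0047, 0.332341)–(-0.70223, -1.0047, 0.3056)  len=0.2171
  (v17,v22,v18) [+-+] → (-0.70223, -1.0047, 0.3056)–(-0.70223, -1.0047, -0.128218)  len=0.4338
  (v18,v22,v23) [+--] → (-0.70223, -1.0047, -0.128218)–(-0.70223, -1.0047, -0.3056)  len=0.1774
  (v18,v23,v19) [+--] → (-0.70223, -1.0047, -0.3056)–(-1.38285, -1.0047, -0.390072)  len=0.6858
  (v20,v0,v21) [-+-] → (1.66006, -1.0047, 0)–(1.47311, -1.0047, 0.257249)  len=0.3180
  (v21,v0,v1) [-++] → (1.47311, -1.0047, 0.257249)–(1.30073, -1.0047, 0.4945)  len=0.2933
  (v21,v1,v22) [-+-] → (1.30073, -1.0047, 0.4945)–(0.877015, -1.0047, 0.356813)  len=0.4455
  (v22,v1,v2) [-++] → (0.877015, -1.0047, 0.356813)–(0.719391, -1.0047, 0.3056)  len=0.1657
  (v22,v2,v23) [-+-] → (0.719391, -1.0047, 0.3056)–(0.719391, -1.0047, -0.139897)  len=0.4455
  (v23,v2,v3) [-++] → (0.719391, -1.0047, -0.139897)–(0.719391, -1.0047, -0.3056)  len=0.1657
  (v23,v3,v24) [-+-] → (0.719391, -1.0047, -0.3056)–(1.02178, -1.0047, -0.403869)  len=0.3180
  (v24,v3,v4) [-++] → (1.02178, -1.0047, -0.403869)–(1.30073, -1.0047, -0.4945)  len=0.2933
  (v24,v4,v20) [-+-] → (1.30073, -1.0047, -0.4945)–(1.45957, -1.0047, -0.275924)  len=0.2702
  (v20,v4,v0) [-++] → (1.45957, -1.0047, -0.275924)–(1.66006, -1.0047, 0)  len=0.3411

Chained into 2 loop(s):
  loop 1: 12 segments, perimeter = 3.6906
  loop 2: 10 segments, perimeter = 3.0562
Total perimeter = 6.747


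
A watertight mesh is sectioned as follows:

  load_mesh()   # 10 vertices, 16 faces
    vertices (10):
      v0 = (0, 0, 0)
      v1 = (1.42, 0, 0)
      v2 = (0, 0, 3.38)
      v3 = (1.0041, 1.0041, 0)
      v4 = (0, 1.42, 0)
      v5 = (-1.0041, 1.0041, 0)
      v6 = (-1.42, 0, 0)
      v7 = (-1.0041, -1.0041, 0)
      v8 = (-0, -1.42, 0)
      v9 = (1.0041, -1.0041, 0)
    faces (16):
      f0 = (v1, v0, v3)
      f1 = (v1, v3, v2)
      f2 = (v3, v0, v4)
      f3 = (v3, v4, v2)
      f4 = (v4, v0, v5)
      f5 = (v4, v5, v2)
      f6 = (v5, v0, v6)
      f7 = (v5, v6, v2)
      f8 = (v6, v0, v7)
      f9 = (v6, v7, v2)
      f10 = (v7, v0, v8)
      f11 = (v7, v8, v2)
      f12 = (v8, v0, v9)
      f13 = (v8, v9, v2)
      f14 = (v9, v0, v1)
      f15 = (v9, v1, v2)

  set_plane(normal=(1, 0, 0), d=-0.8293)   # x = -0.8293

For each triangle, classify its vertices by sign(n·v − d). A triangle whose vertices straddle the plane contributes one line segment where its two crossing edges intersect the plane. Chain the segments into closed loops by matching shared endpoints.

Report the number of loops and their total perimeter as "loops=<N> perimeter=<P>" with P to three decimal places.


Straddling triangles (8 of 16):
  (v4,v0,v5) [++-] → (-0.8293, 0.8293, 0)–(-0.8293, 1.0765, 0)  len=0.2472
  (v4,v5,v2) [+-+] → (-0.8293, 1.0765, 0)–(-0.8293, 0.8293, 0.588412)  len=0.6382
  (v5,v0,v6) [-+-] → (-0.8293, 0.8293, 0)–(-0.8293, 0, 0)  len=0.8293
  (v5,v6,v2) [--+] → (-0.8293, 0, 1.40603)–(-0.8293, 0.8293, 0.588412)  len=1.1646
  (v6,v0,v7) [-+-] → (-0.8293, 0, 0)–(-0.8293, -0.8293, 0)  len=0.8293
  (v6,v7,v2) [--+] → (-0.8293, -0.8293, 0.588412)–(-0.8293, 0, 1.40603)  len=1.1646
  (v7,v0,v8) [-++] → (-0.8293, -0.8293, 0)–(-0.8293, -1.0765, 0)  len=0.2472
  (v7,v8,v2) [-++] → (-0.8293, -1.0765, 0)–(-0.8293, -0.8293, 0.588412)  len=0.6382

Chained into 1 loop(s):
  loop 1: 8 segments, perimeter = 5.7586
Total perimeter = 5.759

loops=1 perimeter=5.759


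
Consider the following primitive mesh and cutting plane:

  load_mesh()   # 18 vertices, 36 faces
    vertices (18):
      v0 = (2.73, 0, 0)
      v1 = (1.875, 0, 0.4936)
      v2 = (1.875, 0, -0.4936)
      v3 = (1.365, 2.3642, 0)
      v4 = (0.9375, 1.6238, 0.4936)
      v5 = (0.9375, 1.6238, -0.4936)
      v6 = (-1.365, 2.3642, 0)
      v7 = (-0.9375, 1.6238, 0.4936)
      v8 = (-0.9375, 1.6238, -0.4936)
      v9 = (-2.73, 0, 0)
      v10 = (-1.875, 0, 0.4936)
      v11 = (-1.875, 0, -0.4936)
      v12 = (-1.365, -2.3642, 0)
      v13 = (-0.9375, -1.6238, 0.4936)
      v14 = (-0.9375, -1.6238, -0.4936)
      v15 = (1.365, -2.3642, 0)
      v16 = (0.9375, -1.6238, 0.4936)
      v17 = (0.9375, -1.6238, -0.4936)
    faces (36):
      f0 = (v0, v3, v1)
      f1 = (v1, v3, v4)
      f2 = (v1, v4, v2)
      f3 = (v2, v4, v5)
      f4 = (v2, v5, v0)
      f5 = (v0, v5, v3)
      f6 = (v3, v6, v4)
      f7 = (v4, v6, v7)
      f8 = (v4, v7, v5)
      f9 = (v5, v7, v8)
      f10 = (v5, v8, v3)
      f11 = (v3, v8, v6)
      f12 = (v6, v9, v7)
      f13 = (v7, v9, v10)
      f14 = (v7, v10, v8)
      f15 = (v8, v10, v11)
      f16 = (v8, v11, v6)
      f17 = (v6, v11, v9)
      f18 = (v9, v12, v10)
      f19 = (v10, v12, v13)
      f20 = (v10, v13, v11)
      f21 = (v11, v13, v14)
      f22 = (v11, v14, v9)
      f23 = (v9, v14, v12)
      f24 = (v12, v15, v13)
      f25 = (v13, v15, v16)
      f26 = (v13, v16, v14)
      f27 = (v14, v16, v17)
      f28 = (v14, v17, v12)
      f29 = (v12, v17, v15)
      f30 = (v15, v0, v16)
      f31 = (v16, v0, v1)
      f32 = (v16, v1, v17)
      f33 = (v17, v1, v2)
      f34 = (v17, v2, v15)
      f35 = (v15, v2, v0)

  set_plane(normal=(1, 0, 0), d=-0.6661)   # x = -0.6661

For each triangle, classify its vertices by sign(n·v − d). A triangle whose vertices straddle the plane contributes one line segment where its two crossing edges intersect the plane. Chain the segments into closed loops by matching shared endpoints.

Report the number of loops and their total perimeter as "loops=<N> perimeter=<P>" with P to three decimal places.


loops=2 perimeter=5.534

Straddling triangles (12 of 36):
  (v3,v6,v4) [+-+] → (-0.6661, 2.3642, 0)–(-0.6661, 2.13946, 0.149827)  len=0.2701
  (v4,v6,v7) [+--] → (-0.6661, 2.13946, 0.149827)–(-0.6661, 1.6238, 0.4936)  len=0.6197
  (v4,v7,v5) [+-+] → (-0.6661, 1.6238, 0.4936)–(-0.6661, 1.6238, 0.350706)  len=0.1429
  (v5,v7,v8) [+--] → (-0.6661, 1.6238, 0.350706)–(-0.6661, 1.6238, -0.4936)  len=0.8443
  (v5,v8,v3) [+-+] → (-0.6661, 1.6238, -0.4936)–(-0.6661, 1.71107, -0.435418)  len=0.1049
  (v3,v8,v6) [+--] → (-0.6661, 1.71107, -0.435418)–(-0.6661, 2.3642, 0)  len=0.7850
  (v12,v15,v13) [-+-] → (-0.6661, -2.3642, 0)–(-0.6661, -1.71107, 0.435418)  len=0.7850
  (v13,v15,v16) [-++] → (-0.6661, -1.71107, 0.435418)–(-0.6661, -1.6238, 0.4936)  len=0.1049
  (v13,v16,v14) [-+-] → (-0.6661, -1.6238, 0.4936)–(-0.6661, -1.6238, -0.350706)  len=0.8443
  (v14,v16,v17) [-++] → (-0.6661, -1.6238, -0.350706)–(-0.6661, -1.6238, -0.4936)  len=0.1429
  (v14,v17,v12) [-+-] → (-0.6661, -1.6238, -0.4936)–(-0.6661, -2.13946, -0.149827)  len=0.6197
  (v12,v17,v15) [-++] → (-0.6661, -2.13946, -0.149827)–(-0.6661, -2.3642, 0)  len=0.2701

Chained into 2 loop(s):
  loop 1: 6 segments, perimeter = 2.7669
  loop 2: 6 segments, perimeter = 2.7669
Total perimeter = 5.534


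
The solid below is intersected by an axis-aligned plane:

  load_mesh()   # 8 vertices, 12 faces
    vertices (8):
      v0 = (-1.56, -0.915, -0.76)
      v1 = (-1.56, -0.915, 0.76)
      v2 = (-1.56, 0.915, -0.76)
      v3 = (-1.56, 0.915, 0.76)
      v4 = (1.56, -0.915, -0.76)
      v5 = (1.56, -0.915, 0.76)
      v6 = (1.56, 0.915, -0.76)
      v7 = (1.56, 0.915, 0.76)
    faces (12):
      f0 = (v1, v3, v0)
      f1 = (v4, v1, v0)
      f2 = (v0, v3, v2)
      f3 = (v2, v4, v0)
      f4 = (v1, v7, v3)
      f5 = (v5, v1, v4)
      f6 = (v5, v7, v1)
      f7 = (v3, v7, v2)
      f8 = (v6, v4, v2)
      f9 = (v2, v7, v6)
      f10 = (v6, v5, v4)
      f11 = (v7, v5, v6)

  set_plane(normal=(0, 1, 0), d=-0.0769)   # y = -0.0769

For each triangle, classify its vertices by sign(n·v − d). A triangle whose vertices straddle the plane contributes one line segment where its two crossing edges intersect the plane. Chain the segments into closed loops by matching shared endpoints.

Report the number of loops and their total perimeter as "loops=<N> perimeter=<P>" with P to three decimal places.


Straddling triangles (8 of 12):
  (v1,v3,v0) [-+-] → (-1.56, -0.0769, 0.76)–(-1.56, -0.0769, -0.0638732)  len=0.8239
  (v0,v3,v2) [-++] → (-1.56, -0.0769, -0.0638732)–(-1.56, -0.0769, -0.76)  len=0.6961
  (v2,v4,v0) [+--] → (0.131108, -0.0769, -0.76)–(-1.56, -0.0769, -0.76)  len=1.6911
  (v1,v7,v3) [-++] → (-0.131108, -0.0769, 0.76)–(-1.56, -0.0769, 0.76)  len=1.4289
  (v5,v7,v1) [-+-] → (1.56, -0.0769, 0.76)–(-0.131108, -0.0769, 0.76)  len=1.6911
  (v6,v4,v2) [+-+] → (1.56, -0.0769, -0.76)–(0.131108, -0.0769, -0.76)  len=1.4289
  (v6,v5,v4) [+--] → (1.56, -0.0769, 0.0638732)–(1.56, -0.0769, -0.76)  len=0.8239
  (v7,v5,v6) [+-+] → (1.56, -0.0769, 0.76)–(1.56, -0.0769, 0.0638732)  len=0.6961

Chained into 1 loop(s):
  loop 1: 8 segments, perimeter = 9.2800
Total perimeter = 9.280

loops=1 perimeter=9.280


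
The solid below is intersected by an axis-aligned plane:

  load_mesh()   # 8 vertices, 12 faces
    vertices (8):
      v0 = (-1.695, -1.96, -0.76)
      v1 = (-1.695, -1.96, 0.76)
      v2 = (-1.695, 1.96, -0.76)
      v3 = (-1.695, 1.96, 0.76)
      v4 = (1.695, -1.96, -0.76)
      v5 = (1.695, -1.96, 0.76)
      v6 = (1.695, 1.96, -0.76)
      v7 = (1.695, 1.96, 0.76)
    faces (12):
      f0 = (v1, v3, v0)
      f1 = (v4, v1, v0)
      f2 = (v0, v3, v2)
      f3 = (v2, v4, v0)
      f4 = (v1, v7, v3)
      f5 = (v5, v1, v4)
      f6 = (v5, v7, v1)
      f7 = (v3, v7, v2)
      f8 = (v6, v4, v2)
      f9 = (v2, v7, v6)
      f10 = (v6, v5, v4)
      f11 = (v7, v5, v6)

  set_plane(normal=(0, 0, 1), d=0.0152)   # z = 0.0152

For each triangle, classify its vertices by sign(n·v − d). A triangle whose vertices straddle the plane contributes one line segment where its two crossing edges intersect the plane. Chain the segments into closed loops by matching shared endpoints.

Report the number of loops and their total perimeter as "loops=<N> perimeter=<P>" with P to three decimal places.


loops=1 perimeter=14.620

Straddling triangles (8 of 12):
  (v1,v3,v0) [++-] → (-1.695, 0.0392, 0.0152)–(-1.695, -1.96, 0.0152)  len=1.9992
  (v4,v1,v0) [-+-] → (-0.0339, -1.96, 0.0152)–(-1.695, -1.96, 0.0152)  len=1.6611
  (v0,v3,v2) [-+-] → (-1.695, 0.0392, 0.0152)–(-1.695, 1.96, 0.0152)  len=1.9208
  (v5,v1,v4) [++-] → (-0.0339, -1.96, 0.0152)–(1.695, -1.96, 0.0152)  len=1.7289
  (v3,v7,v2) [++-] → (0.0339, 1.96, 0.0152)–(-1.695, 1.96, 0.0152)  len=1.7289
  (v2,v7,v6) [-+-] → (0.0339, 1.96, 0.0152)–(1.695, 1.96, 0.0152)  len=1.6611
  (v6,v5,v4) [-+-] → (1.695, -0.0392, 0.0152)–(1.695, -1.96, 0.0152)  len=1.9208
  (v7,v5,v6) [++-] → (1.695, -0.0392, 0.0152)–(1.695, 1.96, 0.0152)  len=1.9992

Chained into 1 loop(s):
  loop 1: 8 segments, perimeter = 14.6200
Total perimeter = 14.620


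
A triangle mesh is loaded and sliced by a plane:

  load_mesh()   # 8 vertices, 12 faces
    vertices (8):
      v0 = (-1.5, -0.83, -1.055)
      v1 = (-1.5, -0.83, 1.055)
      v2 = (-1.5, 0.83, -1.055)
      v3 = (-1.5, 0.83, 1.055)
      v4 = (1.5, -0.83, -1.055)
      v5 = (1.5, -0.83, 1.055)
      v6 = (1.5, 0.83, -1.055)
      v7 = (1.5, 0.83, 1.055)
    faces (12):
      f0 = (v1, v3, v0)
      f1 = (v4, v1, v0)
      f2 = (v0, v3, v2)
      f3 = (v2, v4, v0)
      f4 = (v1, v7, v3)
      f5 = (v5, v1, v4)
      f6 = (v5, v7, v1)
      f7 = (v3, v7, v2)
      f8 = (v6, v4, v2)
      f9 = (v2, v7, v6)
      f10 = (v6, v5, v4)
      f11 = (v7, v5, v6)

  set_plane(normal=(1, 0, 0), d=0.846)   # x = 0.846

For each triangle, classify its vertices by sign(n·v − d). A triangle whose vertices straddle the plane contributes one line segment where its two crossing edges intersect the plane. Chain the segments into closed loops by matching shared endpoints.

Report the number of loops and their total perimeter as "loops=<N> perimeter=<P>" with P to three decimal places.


loops=1 perimeter=7.540

Straddling triangles (8 of 12):
  (v4,v1,v0) [+--] → (0.846, -0.83, -0.59502)–(0.846, -0.83, -1.055)  len=0.4600
  (v2,v4,v0) [-+-] → (0.846, -0.46812, -1.055)–(0.846, -0.83, -1.055)  len=0.3619
  (v1,v7,v3) [-+-] → (0.846, 0.46812, 1.055)–(0.846, 0.83, 1.055)  len=0.3619
  (v5,v1,v4) [+-+] → (0.846, -0.83, 1.055)–(0.846, -0.83, -0.59502)  len=1.6500
  (v5,v7,v1) [++-] → (0.846, 0.46812, 1.055)–(0.846, -0.83, 1.055)  len=1.2981
  (v3,v7,v2) [-+-] → (0.846, 0.83, 1.055)–(0.846, 0.83, 0.59502)  len=0.4600
  (v6,v4,v2) [++-] → (0.846, -0.46812, -1.055)–(0.846, 0.83, -1.055)  len=1.2981
  (v2,v7,v6) [-++] → (0.846, 0.83, 0.59502)–(0.846, 0.83, -1.055)  len=1.6500

Chained into 1 loop(s):
  loop 1: 8 segments, perimeter = 7.5400
Total perimeter = 7.540


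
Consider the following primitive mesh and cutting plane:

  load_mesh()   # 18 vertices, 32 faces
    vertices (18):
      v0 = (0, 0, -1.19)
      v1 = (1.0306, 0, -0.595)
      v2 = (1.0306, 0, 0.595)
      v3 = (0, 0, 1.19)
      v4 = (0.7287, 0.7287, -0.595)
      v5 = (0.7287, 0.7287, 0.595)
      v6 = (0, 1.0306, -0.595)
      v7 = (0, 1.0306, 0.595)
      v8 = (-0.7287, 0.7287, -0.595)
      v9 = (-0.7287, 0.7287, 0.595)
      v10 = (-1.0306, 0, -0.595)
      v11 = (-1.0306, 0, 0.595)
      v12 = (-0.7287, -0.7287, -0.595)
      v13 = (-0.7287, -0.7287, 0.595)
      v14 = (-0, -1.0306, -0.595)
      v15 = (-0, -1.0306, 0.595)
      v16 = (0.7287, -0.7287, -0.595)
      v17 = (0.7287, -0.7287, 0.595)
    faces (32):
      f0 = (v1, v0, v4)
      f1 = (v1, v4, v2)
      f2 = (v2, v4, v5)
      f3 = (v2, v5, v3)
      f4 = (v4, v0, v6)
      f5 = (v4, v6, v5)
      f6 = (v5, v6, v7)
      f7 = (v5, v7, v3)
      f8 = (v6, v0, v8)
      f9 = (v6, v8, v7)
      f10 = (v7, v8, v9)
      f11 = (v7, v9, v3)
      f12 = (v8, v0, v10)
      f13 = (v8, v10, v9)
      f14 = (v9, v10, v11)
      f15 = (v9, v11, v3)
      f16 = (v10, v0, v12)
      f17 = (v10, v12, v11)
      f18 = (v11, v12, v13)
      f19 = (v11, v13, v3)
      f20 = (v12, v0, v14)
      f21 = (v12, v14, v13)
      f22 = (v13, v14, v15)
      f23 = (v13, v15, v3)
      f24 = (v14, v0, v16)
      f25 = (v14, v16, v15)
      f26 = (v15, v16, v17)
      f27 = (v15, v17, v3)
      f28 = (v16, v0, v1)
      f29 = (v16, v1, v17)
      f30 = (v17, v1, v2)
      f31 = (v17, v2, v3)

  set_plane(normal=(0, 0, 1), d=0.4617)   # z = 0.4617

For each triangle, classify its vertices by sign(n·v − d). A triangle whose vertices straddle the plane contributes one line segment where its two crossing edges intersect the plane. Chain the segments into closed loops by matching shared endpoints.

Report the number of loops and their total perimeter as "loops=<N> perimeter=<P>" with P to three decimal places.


loops=1 perimeter=6.310

Straddling triangles (16 of 32):
  (v1,v4,v2) [--+] → (0.996782, 0.0816266, 0.4617)–(1.0306, 0, 0.4617)  len=0.0884
  (v2,v4,v5) [+-+] → (0.996782, 0.0816266, 0.4617)–(0.7287, 0.7287, 0.4617)  len=0.7004
  (v4,v6,v5) [--+] → (0.647073, 0.762518, 0.4617)–(0.7287, 0.7287, 0.4617)  len=0.0884
  (v5,v6,v7) [+-+] → (0.647073, 0.762518, 0.4617)–(0, 1.0306, 0.4617)  len=0.7004
  (v6,v8,v7) [--+] → (-0.0816266, 0.996782, 0.4617)–(0, 1.0306, 0.4617)  len=0.0884
  (v7,v8,v9) [+-+] → (-0.0816266, 0.996782, 0.4617)–(-0.7287, 0.7287, 0.4617)  len=0.7004
  (v8,v10,v9) [--+] → (-0.762518, 0.647073, 0.4617)–(-0.7287, 0.7287, 0.4617)  len=0.0884
  (v9,v10,v11) [+-+] → (-0.762518, 0.647073, 0.4617)–(-1.0306, 0, 0.4617)  len=0.7004
  (v10,v12,v11) [--+] → (-0.996782, -0.0816266, 0.4617)–(-1.0306, 0, 0.4617)  len=0.0884
  (v11,v12,v13) [+-+] → (-0.996782, -0.0816266, 0.4617)–(-0.7287, -0.7287, 0.4617)  len=0.7004
  (v12,v14,v13) [--+] → (-0.647073, -0.762518, 0.4617)–(-0.7287, -0.7287, 0.4617)  len=0.0884
  (v13,v14,v15) [+-+] → (-0.647073, -0.762518, 0.4617)–(0, -1.0306, 0.4617)  len=0.7004
  (v14,v16,v15) [--+] → (0.0816266, -0.996782, 0.4617)–(0, -1.0306, 0.4617)  len=0.0884
  (v15,v16,v17) [+-+] → (0.0816266, -0.996782, 0.4617)–(0.7287, -0.7287, 0.4617)  len=0.7004
  (v16,v1,v17) [--+] → (0.762518, -0.647073, 0.4617)–(0.7287, -0.7287, 0.4617)  len=0.0884
  (v17,v1,v2) [+-+] → (0.762518, -0.647073, 0.4617)–(1.0306, 0, 0.4617)  len=0.7004

Chained into 1 loop(s):
  loop 1: 16 segments, perimeter = 6.3101
Total perimeter = 6.310


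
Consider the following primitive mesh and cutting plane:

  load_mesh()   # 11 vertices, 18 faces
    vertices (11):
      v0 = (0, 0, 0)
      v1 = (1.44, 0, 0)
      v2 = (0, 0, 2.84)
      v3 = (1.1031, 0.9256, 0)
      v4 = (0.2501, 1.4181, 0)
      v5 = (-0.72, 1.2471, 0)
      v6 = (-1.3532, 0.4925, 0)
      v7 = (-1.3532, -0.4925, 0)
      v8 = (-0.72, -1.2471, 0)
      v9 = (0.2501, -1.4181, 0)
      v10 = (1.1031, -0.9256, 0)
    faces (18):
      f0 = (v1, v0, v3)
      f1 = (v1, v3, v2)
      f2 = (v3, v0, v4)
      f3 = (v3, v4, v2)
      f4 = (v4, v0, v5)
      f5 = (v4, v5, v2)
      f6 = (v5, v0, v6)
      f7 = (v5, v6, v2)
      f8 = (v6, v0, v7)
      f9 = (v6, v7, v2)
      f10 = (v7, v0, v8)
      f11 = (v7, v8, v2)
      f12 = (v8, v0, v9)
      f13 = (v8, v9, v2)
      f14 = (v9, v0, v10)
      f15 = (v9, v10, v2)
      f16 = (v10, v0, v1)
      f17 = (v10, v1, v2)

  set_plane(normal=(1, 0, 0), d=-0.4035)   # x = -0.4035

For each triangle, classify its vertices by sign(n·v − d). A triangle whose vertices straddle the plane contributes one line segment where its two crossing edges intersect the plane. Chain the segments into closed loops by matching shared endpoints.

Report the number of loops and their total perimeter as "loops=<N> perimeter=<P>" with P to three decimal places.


loops=1 perimeter=7.527

Straddling triangles (10 of 18):
  (v4,v0,v5) [++-] → (-0.4035, 0.698896, 0)–(-0.4035, 1.30289, 0)  len=0.6040
  (v4,v5,v2) [+-+] → (-0.4035, 1.30289, 0)–(-0.4035, 0.698896, 1.24842)  len=1.3868
  (v5,v0,v6) [-+-] → (-0.4035, 0.698896, 0)–(-0.4035, 0.146855, 0)  len=0.5520
  (v5,v6,v2) [--+] → (-0.4035, 0.146855, 1.99316)–(-0.4035, 0.698896, 1.24842)  len=0.9270
  (v6,v0,v7) [-+-] → (-0.4035, 0.146855, 0)–(-0.4035, -0.146855, 0)  len=0.2937
  (v6,v7,v2) [--+] → (-0.4035, -0.146855, 1.99316)–(-0.4035, 0.146855, 1.99316)  len=0.2937
  (v7,v0,v8) [-+-] → (-0.4035, -0.146855, 0)–(-0.4035, -0.698896, 0)  len=0.5520
  (v7,v8,v2) [--+] → (-0.4035, -0.698896, 1.24842)–(-0.4035, -0.146855, 1.99316)  len=0.9270
  (v8,v0,v9) [-++] → (-0.4035, -0.698896, 0)–(-0.4035, -1.30289, 0)  len=0.6040
  (v8,v9,v2) [-++] → (-0.4035, -1.30289, 0)–(-0.4035, -0.698896, 1.24842)  len=1.3868

Chained into 1 loop(s):
  loop 1: 10 segments, perimeter = 7.5273
Total perimeter = 7.527


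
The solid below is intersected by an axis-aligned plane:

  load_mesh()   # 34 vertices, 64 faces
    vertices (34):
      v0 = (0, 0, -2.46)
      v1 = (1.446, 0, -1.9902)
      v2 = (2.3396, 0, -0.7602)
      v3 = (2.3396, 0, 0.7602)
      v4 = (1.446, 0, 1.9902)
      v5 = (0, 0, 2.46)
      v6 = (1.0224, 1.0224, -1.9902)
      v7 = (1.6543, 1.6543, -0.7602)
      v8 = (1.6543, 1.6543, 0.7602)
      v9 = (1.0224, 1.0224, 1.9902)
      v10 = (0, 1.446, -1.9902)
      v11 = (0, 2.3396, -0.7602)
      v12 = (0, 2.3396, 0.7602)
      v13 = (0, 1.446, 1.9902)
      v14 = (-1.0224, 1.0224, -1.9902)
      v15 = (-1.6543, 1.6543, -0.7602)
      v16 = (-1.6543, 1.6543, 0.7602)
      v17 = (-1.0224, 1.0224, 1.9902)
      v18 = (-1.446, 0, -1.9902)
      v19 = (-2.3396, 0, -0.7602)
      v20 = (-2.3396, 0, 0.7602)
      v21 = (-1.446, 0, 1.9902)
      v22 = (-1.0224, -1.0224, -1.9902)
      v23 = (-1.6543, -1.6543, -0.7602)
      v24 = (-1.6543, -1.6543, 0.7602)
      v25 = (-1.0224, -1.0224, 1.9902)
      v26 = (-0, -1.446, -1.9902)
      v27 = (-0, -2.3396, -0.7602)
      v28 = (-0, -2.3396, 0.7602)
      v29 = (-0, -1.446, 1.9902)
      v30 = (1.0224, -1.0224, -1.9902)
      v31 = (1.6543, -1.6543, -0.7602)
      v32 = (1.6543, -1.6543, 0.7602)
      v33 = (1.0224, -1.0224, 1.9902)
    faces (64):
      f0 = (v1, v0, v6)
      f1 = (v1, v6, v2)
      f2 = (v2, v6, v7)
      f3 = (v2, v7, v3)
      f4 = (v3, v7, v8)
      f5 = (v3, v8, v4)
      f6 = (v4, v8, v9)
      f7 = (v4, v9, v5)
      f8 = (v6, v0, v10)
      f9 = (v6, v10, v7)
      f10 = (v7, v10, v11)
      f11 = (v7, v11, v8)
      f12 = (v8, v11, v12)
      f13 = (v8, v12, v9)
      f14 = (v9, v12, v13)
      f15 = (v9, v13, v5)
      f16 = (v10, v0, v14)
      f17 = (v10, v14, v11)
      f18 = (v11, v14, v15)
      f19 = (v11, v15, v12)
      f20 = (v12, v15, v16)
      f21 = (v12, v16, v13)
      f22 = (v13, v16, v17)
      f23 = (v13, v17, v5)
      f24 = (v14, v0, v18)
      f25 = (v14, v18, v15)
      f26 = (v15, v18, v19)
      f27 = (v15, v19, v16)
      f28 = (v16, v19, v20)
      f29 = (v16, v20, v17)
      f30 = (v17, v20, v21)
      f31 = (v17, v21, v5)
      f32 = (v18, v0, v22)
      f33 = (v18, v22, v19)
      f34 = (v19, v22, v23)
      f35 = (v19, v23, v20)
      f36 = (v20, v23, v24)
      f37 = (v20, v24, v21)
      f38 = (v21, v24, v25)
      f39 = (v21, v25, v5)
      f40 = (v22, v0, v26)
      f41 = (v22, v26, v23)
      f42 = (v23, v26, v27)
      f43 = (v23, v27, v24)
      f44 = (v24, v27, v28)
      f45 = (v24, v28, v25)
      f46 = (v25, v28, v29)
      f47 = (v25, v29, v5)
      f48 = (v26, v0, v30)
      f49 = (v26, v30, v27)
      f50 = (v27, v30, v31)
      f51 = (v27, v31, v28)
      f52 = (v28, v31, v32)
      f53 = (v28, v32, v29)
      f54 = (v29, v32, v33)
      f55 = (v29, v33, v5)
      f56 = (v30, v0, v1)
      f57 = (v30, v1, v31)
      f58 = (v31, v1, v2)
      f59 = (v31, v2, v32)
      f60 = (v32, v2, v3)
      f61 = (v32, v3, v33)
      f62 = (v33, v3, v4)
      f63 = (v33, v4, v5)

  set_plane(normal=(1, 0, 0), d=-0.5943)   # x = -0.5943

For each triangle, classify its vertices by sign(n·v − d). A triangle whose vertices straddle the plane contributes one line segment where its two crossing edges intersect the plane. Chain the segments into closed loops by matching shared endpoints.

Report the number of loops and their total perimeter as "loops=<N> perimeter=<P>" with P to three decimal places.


Straddling triangles (20 of 64):
  (v10,v0,v14) [++-] → (-0.5943, 0.5943, -2.18691)–(-0.5943, 1.19977, -1.9902)  len=0.6366
  (v10,v14,v11) [+-+] → (-0.5943, 1.19977, -1.9902)–(-0.5943, 1.57394, -1.47517)  len=0.6366
  (v11,v14,v15) [+--] → (-0.5943, 1.57394, -1.47517)–(-0.5943, 2.09341, -0.7602)  len=0.8838
  (v11,v15,v12) [+-+] → (-0.5943, 2.09341, -0.7602)–(-0.5943, 2.09341, 0.214003)  len=0.9742
  (v12,v15,v16) [+--] → (-0.5943, 2.09341, 0.214003)–(-0.5943, 2.09341, 0.7602)  len=0.5462
  (v12,v16,v13) [+-+] → (-0.5943, 2.09341, 0.7602)–(-0.5943, 1.52083, 1.54833)  len=0.9742
  (v13,v16,v17) [+--] → (-0.5943, 1.52083, 1.54833)–(-0.5943, 1.19977, 1.9902)  len=0.5462
  (v13,v17,v5) [+-+] → (-0.5943, 1.19977, 1.9902)–(-0.5943, 0.5943, 2.18691)  len=0.6366
  (v14,v0,v18) [-+-] → (-0.5943, 0.5943, -2.18691)–(-0.5943, 0, -2.26691)  len=0.5997
  (v17,v21,v5) [--+] → (-0.5943, 0, 2.26691)–(-0.5943, 0.5943, 2.18691)  len=0.5997
  (v18,v0,v22) [-+-] → (-0.5943, 0, -2.26691)–(-0.5943, -0.5943, -2.18691)  len=0.5997
  (v21,v25,v5) [--+] → (-0.5943, -0.5943, 2.18691)–(-0.5943, 0, 2.26691)  len=0.5997
  (v22,v0,v26) [-++] → (-0.5943, -0.5943, -2.18691)–(-0.5943, -1.19977, -1.9902)  len=0.6366
  (v22,v26,v23) [-+-] → (-0.5943, -1.19977, -1.9902)–(-0.5943, -1.52083, -1.54833)  len=0.5462
  (v23,v26,v27) [-++] → (-0.5943, -1.52083, -1.54833)–(-0.5943, -2.09341, -0.7602)  len=0.9742
  (v23,v27,v24) [-+-] → (-0.5943, -2.09341, -0.7602)–(-0.5943, -2.09341, -0.214003)  len=0.5462
  (v24,v27,v28) [-++] → (-0.5943, -2.09341, -0.214003)–(-0.5943, -2.09341, 0.7602)  len=0.9742
  (v24,v28,v25) [-+-] → (-0.5943, -2.09341, 0.7602)–(-0.5943, -1.57394, 1.47517)  len=0.8838
  (v25,v28,v29) [-++] → (-0.5943, -1.57394, 1.47517)–(-0.5943, -1.19977, 1.9902)  len=0.6366
  (v25,v29,v5) [-++] → (-0.5943, -1.19977, 1.9902)–(-0.5943, -0.5943, 2.18691)  len=0.6366

Chained into 1 loop(s):
  loop 1: 20 segments, perimeter = 14.0674
Total perimeter = 14.067

loops=1 perimeter=14.067
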